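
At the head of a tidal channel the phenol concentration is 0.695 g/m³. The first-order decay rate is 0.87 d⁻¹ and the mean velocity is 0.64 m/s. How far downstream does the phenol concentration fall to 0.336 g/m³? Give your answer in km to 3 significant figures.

From C = C₀·e^(−kt), t = ln(C₀/C)/k = ln(0.695/0.336)/0.87 = 0.7268/0.87 = 0.8354 d.
Distance = v·t = 0.64 m/s × 7.218e+04 s = 4.619e+04 m = 46.19 km.

46.2 km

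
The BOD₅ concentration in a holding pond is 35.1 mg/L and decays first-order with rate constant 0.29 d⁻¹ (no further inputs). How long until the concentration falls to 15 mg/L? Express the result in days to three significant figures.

t = ln(C₀/C)/k = ln(35.1/15)/0.29 = 0.8502/0.29 = 2.932 d.

2.93 d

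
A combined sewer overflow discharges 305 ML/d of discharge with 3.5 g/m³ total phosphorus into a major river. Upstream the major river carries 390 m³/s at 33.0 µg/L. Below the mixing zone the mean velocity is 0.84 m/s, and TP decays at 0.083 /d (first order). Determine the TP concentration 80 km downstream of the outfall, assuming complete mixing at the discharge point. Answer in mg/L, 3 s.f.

0.0585 mg/L

305 ML/d = 3.53 m³/s.
33.0 µg/L = 0.033 mg/L.
After complete mixing, C₀ = (3.53·3.5 + 390·0.033) / 393.5 = 0.0641 mg/L.
Travel time t = 8e+04 m / 0.84 m/s = 9.524e+04 s = 1.102 d.
C = 0.0641·exp(−0.083·1.102) = 0.0641·0.9126 = 0.0585 mg/L.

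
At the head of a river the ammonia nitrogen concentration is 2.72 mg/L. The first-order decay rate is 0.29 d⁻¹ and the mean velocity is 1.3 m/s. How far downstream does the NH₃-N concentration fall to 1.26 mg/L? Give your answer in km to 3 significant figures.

From C = C₀·e^(−kt), t = ln(C₀/C)/k = ln(2.72/1.26)/0.29 = 0.7695/0.29 = 2.654 d.
Distance = v·t = 1.3 m/s × 2.293e+05 s = 2.98e+05 m = 298 km.

298 km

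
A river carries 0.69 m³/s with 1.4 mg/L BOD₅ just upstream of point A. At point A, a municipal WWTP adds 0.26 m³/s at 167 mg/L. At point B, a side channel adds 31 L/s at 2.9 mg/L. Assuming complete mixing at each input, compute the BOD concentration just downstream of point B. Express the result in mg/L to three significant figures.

After input A: C = (0.69·1.4 + 0.26·167) / 0.95 = 46.72 mg/L.
31 L/s = 0.031 m³/s.
After input B: C = (0.95·46.72 + 0.031·2.9) / 0.981 = 45.34 mg/L.

45.3 mg/L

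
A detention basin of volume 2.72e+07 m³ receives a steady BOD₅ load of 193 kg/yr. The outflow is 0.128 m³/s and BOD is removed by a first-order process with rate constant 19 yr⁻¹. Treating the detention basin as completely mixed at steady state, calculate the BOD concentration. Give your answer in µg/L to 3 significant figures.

0.371 µg/L

Outflow Q = 0.128 m³/s × 3.156e+07 s/yr = 4.039e+06 m³/yr.
Steady-state CSTR mass balance: W = Q·C + k·V·C, so C = W/(Q + kV).
Q + kV = 4.039e+06 + 19·2.72e+07 = 5.208e+08 m³/yr.
C = 193/5.208e+08 = 3.706e-07 kg/m³ = 0.0003706 mg/L = 0.3706 µg/L.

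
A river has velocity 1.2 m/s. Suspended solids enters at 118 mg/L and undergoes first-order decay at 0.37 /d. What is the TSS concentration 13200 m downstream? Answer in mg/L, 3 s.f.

Travel time t = 13200 m / 1.2 m/s = 1.32e+04/1.2 = 1.1e+04 s = 0.1273 d.
First-order decay: C = 118·exp(−0.37·0.1273) = 118·0.954 = 112.6 mg/L.

113 mg/L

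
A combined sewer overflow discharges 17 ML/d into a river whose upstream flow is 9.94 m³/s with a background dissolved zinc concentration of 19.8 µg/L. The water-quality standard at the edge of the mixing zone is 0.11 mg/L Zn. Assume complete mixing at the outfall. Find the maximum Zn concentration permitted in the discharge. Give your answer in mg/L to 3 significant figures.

4.67 mg/L

17 ML/d = 0.1968 m³/s.
19.8 µg/L = 0.0198 mg/L.
Mass balance: 0.11·10.14 = 0.1968·Cₑ + 9.94·0.0198.
Cₑ = (1.115 − 0.1968) / 0.1968 = 4.667 mg/L.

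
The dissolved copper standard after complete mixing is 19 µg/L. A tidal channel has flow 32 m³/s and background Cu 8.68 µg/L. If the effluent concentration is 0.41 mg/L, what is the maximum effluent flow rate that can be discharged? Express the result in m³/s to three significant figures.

0.845 m³/s

8.68 µg/L = 0.00868 mg/L.
19 µg/L = 0.019 mg/L.
Mass balance at complete mixing: C_std·(Q_w + Q_r) = Q_w·C_e + Q_r·C_b.
Rearranging, Q_w = Q_r·(C_std − C_b)/(C_e − C_std) = 32·(0.019 − 0.00868) / (0.41 − 0.019) = 0.8446 m³/s.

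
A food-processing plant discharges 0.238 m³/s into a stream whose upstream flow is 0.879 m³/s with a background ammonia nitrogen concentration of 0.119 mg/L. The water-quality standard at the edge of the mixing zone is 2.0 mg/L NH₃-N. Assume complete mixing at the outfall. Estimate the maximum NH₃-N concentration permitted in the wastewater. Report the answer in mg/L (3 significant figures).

Mass balance: 2·1.117 = 0.238·Cₑ + 0.879·0.119.
Cₑ = (2.234 − 0.1046) / 0.238 = 8.947 mg/L.

8.95 mg/L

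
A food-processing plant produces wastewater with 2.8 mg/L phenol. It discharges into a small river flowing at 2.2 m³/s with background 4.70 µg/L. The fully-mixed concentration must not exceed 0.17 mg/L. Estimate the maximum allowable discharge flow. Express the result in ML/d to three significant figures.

11.9 ML/d

4.70 µg/L = 0.0047 mg/L.
Mass balance at complete mixing: C_std·(Q_w + Q_r) = Q_w·C_e + Q_r·C_b.
Rearranging, Q_w = Q_r·(C_std − C_b)/(C_e − C_std) = 2.2·(0.17 − 0.0047) / (2.8 − 0.17) = 0.1383 m³/s.
= 11.95 ML/d.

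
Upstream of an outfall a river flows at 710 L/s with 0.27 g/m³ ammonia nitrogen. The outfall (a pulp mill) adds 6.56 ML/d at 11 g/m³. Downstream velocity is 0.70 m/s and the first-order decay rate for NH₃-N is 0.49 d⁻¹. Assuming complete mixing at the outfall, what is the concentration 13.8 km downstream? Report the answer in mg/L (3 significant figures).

6.56 ML/d = 0.07593 m³/s.
710 L/s = 0.71 m³/s.
After complete mixing, C₀ = (0.07593·11 + 0.71·0.27) / 0.7859 = 1.307 mg/L.
Travel time t = 1.38e+04 m / 0.70 m/s = 1.971e+04 s = 0.2282 d.
C = 1.307·exp(−0.49·0.2282) = 1.307·0.8942 = 1.168 mg/L.

1.17 mg/L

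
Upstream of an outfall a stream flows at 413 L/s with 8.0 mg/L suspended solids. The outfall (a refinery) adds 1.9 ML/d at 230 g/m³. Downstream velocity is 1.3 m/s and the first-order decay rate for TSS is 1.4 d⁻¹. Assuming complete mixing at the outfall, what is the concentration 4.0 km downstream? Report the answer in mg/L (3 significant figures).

18.3 mg/L

1.9 ML/d = 0.02199 m³/s.
413 L/s = 0.413 m³/s.
After complete mixing, C₀ = (0.02199·230 + 0.413·8) / 0.435 = 19.22 mg/L.
Travel time t = 4000 m / 1.3 m/s = 3077 s = 0.03561 d.
C = 19.22·exp(−1.4·0.03561) = 19.22·0.9514 = 18.29 mg/L.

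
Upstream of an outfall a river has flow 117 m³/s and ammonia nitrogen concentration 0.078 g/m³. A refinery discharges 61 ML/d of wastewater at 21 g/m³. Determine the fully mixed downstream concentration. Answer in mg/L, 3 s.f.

0.203 mg/L

61 ML/d = 0.706 m³/s.
Flow-weighted mixing gives C = (0.706·21 + 117·0.078) / (0.706 + 117) = 23.95/117.7 = 0.2035 mg/L.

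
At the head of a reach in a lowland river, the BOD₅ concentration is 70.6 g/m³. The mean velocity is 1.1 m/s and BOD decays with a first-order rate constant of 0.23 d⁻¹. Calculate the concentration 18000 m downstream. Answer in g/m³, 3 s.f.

67.6 g/m³

Travel time t = 18000 m / 1.1 m/s = 1.8e+04/1.1 = 1.636e+04 s = 0.1894 d.
First-order decay: C = 70.6·exp(−0.23·0.1894) = 70.6·0.9574 = 67.59 g/m³.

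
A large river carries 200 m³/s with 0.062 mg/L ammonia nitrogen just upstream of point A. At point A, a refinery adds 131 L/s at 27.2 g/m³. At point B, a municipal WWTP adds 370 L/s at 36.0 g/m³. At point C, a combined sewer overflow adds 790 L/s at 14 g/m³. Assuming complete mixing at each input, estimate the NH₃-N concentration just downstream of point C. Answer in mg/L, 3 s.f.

131 L/s = 0.131 m³/s.
After input A: C = (200·0.062 + 0.131·27.2) / 200.1 = 0.07976 mg/L.
370 L/s = 0.37 m³/s.
After input B: C = (200.1·0.07976 + 0.37·36) / 200.5 = 0.1461 mg/L.
790 L/s = 0.79 m³/s.
After input C: C = (200.5·0.1461 + 0.79·14) / 201.3 = 0.2004 mg/L.

0.200 mg/L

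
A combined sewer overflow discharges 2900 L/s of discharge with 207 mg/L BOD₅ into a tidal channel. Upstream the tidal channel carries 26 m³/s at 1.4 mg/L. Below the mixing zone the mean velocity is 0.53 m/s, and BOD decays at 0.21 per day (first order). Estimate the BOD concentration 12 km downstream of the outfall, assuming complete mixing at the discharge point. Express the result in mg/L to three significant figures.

20.9 mg/L

2900 L/s = 2.9 m³/s.
After complete mixing, C₀ = (2.9·207 + 26·1.4) / 28.9 = 22.03 mg/L.
Travel time t = 1.2e+04 m / 0.53 m/s = 2.264e+04 s = 0.2621 d.
C = 22.03·exp(−0.21·0.2621) = 22.03·0.9465 = 20.85 mg/L.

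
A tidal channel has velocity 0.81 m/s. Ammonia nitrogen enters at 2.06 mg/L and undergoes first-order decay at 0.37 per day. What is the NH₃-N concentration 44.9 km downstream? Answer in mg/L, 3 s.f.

1.62 mg/L

Travel time t = 44.9 km / 0.81 m/s = 4.49e+04/0.81 = 5.543e+04 s = 0.6416 d.
First-order decay: C = 2.06·exp(−0.37·0.6416) = 2.06·0.7887 = 1.625 mg/L.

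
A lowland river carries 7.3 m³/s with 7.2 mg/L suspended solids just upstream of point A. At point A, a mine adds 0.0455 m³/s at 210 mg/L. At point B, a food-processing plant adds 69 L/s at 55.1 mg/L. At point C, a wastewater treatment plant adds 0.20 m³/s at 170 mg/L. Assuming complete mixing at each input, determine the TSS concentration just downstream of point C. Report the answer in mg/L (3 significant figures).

13.1 mg/L

After input A: C = (7.3·7.2 + 0.0455·210) / 7.345 = 8.456 mg/L.
69 L/s = 0.069 m³/s.
After input B: C = (7.345·8.456 + 0.069·55.1) / 7.414 = 8.89 mg/L.
After input C: C = (7.414·8.89 + 0.2·170) / 7.614 = 13.12 mg/L.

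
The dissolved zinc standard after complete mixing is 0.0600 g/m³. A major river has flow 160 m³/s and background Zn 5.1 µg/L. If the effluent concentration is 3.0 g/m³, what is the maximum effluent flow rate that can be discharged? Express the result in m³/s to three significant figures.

5.1 µg/L = 0.0051 mg/L.
Mass balance at complete mixing: C_std·(Q_w + Q_r) = Q_w·C_e + Q_r·C_b.
Rearranging, Q_w = Q_r·(C_std − C_b)/(C_e − C_std) = 160·(0.06 − 0.0051) / (3 − 0.06) = 2.988 m³/s.

2.99 m³/s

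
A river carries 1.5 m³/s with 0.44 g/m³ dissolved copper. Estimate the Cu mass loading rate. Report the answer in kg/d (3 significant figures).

Mass flux = Q·C = 1.5 m³/s × 0.44 g/m³ = 0.66 g/s.
= 0.66 g/s × 86.4 = 57.02 kg/d.

57.0 kg/d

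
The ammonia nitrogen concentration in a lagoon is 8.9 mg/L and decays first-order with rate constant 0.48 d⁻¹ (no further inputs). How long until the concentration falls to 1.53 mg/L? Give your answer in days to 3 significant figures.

3.67 d

t = ln(C₀/C)/k = ln(8.9/1.53)/0.48 = 1.761/0.48 = 3.668 d.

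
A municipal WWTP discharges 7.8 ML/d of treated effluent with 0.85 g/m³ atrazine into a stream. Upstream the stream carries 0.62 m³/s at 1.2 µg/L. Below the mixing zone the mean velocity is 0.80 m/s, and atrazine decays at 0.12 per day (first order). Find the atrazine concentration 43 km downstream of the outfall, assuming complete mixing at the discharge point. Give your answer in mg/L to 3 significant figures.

7.8 ML/d = 0.09028 m³/s.
1.2 µg/L = 0.0012 mg/L.
After complete mixing, C₀ = (0.09028·0.85 + 0.62·0.0012) / 0.7103 = 0.1091 mg/L.
Travel time t = 4.3e+04 m / 0.80 m/s = 5.375e+04 s = 0.6221 d.
C = 0.1091·exp(−0.12·0.6221) = 0.1091·0.9281 = 0.1012 mg/L.

0.101 mg/L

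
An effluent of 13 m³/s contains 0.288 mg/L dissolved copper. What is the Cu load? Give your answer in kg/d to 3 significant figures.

Mass flux = Q·C = 13 m³/s × 0.288 g/m³ = 3.744 g/s.
= 3.744 g/s × 86.4 = 323.5 kg/d.

323 kg/d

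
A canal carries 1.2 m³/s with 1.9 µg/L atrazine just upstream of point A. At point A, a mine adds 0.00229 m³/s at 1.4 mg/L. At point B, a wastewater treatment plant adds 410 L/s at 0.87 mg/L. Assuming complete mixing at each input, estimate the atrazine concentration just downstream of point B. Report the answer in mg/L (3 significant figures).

0.225 mg/L

1.9 µg/L = 0.0019 mg/L.
After input A: C = (1.2·0.0019 + 0.00229·1.4) / 1.202 = 0.004563 mg/L.
410 L/s = 0.41 m³/s.
After input B: C = (1.202·0.004563 + 0.41·0.87) / 1.612 = 0.2246 mg/L.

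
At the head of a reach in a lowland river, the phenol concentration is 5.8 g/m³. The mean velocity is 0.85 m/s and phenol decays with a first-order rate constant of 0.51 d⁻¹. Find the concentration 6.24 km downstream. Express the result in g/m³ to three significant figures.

5.55 g/m³

Travel time t = 6.24 km / 0.85 m/s = 6240/0.85 = 7341 s = 0.08497 d.
First-order decay: C = 5.8·exp(−0.51·0.08497) = 5.8·0.9576 = 5.554 g/m³.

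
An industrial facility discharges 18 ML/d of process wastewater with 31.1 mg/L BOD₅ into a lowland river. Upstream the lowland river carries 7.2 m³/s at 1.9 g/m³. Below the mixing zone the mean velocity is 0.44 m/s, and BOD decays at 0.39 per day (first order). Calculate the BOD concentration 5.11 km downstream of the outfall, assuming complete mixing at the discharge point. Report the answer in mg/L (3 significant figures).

18 ML/d = 0.2083 m³/s.
After complete mixing, C₀ = (0.2083·31.1 + 7.2·1.9) / 7.408 = 2.721 mg/L.
Travel time t = 5110 m / 0.44 m/s = 1.161e+04 s = 0.1344 d.
C = 2.721·exp(−0.39·0.1344) = 2.721·0.9489 = 2.582 mg/L.

2.58 mg/L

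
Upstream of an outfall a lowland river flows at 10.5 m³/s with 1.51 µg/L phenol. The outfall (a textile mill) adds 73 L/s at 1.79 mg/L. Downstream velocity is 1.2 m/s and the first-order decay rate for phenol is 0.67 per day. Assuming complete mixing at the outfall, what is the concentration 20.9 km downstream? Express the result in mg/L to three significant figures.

73 L/s = 0.073 m³/s.
1.51 µg/L = 0.00151 mg/L.
After complete mixing, C₀ = (0.073·1.79 + 10.5·0.00151) / 10.57 = 0.01386 mg/L.
Travel time t = 2.09e+04 m / 1.2 m/s = 1.742e+04 s = 0.2016 d.
C = 0.01386·exp(−0.67·0.2016) = 0.01386·0.8737 = 0.01211 mg/L.

0.0121 mg/L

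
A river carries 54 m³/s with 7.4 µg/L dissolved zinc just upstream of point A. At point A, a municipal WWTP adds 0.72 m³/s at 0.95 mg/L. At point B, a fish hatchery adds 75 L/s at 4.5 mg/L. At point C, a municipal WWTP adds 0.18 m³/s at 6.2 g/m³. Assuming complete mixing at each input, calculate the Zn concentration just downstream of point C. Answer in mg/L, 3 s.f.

0.0462 mg/L

7.4 µg/L = 0.0074 mg/L.
After input A: C = (54·0.0074 + 0.72·0.95) / 54.72 = 0.0198 mg/L.
75 L/s = 0.075 m³/s.
After input B: C = (54.72·0.0198 + 0.075·4.5) / 54.8 = 0.02593 mg/L.
After input C: C = (54.8·0.02593 + 0.18·6.2) / 54.98 = 0.04615 mg/L.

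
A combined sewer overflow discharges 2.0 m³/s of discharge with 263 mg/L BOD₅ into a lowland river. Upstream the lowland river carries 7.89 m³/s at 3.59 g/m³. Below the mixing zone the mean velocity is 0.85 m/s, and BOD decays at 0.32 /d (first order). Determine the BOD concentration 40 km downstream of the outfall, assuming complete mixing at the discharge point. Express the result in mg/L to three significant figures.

47.1 mg/L

After complete mixing, C₀ = (2·263 + 7.89·3.59) / 9.89 = 56.05 mg/L.
Travel time t = 4e+04 m / 0.85 m/s = 4.706e+04 s = 0.5447 d.
C = 56.05·exp(−0.32·0.5447) = 56.05·0.8401 = 47.08 mg/L.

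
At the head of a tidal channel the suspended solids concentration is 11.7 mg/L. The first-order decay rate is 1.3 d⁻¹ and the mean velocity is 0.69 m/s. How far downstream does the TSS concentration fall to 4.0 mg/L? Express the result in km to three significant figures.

From C = C₀·e^(−kt), t = ln(C₀/C)/k = ln(11.7/4.0)/1.3 = 1.073/1.3 = 0.8256 d.
Distance = v·t = 0.69 m/s × 7.133e+04 s = 4.922e+04 m = 49.22 km.

49.2 km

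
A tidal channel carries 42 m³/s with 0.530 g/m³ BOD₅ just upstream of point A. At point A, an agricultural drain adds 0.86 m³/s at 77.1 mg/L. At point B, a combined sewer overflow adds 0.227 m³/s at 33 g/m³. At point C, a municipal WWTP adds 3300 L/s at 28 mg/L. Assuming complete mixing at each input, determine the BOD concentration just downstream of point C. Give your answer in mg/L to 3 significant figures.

After input A: C = (42·0.53 + 0.86·77.1) / 42.86 = 2.066 mg/L.
After input B: C = (42.86·2.066 + 0.227·33) / 43.09 = 2.229 mg/L.
3300 L/s = 3.3 m³/s.
After input C: C = (43.09·2.229 + 3.3·28) / 46.39 = 4.063 mg/L.

4.06 mg/L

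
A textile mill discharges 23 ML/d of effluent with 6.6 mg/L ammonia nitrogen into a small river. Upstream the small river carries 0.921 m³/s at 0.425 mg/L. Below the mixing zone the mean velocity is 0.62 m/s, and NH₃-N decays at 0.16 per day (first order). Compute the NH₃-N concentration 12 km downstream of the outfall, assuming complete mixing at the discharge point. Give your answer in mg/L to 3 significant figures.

1.75 mg/L

23 ML/d = 0.2662 m³/s.
After complete mixing, C₀ = (0.2662·6.6 + 0.921·0.425) / 1.187 = 1.81 mg/L.
Travel time t = 1.2e+04 m / 0.62 m/s = 1.935e+04 s = 0.224 d.
C = 1.81·exp(−0.16·0.224) = 1.81·0.9648 = 1.746 mg/L.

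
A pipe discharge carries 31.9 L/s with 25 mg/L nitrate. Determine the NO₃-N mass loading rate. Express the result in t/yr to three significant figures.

25.2 t/yr

31.9 L/s = 0.0319 m³/s.
Mass flux = Q·C = 0.0319 m³/s × 25 g/m³ = 0.7975 g/s.
= 0.7975 g/s × 31.56 = 25.17 t/yr.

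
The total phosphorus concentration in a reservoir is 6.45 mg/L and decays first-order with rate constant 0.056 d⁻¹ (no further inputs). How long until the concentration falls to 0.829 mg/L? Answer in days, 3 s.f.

36.6 d

t = ln(C₀/C)/k = ln(6.45/0.829)/0.056 = 2.052/0.056 = 36.64 d.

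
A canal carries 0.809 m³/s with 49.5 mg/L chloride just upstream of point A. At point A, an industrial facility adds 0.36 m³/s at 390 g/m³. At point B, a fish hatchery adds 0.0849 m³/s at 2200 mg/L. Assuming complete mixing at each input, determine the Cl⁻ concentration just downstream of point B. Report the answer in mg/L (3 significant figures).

293 mg/L

After input A: C = (0.809·49.5 + 0.36·390) / 1.169 = 154.4 mg/L.
After input B: C = (1.169·154.4 + 0.0849·2200) / 1.254 = 292.9 mg/L.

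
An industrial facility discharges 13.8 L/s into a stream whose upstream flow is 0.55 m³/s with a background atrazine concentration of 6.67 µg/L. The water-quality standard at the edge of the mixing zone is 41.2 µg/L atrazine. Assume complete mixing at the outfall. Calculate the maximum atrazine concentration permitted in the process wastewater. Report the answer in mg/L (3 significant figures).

13.8 L/s = 0.0138 m³/s.
6.67 µg/L = 0.00667 mg/L.
41.2 µg/L = 0.0412 mg/L.
Mass balance: 0.0412·0.5638 = 0.0138·Cₑ + 0.55·0.00667.
Cₑ = (0.02323 − 0.003669) / 0.0138 = 1.417 mg/L.

1.42 mg/L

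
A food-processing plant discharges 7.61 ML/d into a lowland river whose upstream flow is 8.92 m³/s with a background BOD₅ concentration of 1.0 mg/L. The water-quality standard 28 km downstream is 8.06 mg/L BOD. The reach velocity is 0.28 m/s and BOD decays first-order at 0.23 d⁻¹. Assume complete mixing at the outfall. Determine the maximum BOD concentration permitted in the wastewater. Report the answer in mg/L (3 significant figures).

7.61 ML/d = 0.08808 m³/s.
Travel time to the compliance point: t = 2.8e+04/0.28 = 1e+05 s = 1.157 d; decay factor exp(−0.23·1.157) = 0.7663.
So the concentration just after mixing may be at most 8.06/0.7663 = 10.52 mg/L.
Mass balance: 10.52·9.008 = 0.08808·Cₑ + 8.92·1.
Cₑ = (94.75 − 8.92) / 0.08808 = 974.5 mg/L.

974 mg/L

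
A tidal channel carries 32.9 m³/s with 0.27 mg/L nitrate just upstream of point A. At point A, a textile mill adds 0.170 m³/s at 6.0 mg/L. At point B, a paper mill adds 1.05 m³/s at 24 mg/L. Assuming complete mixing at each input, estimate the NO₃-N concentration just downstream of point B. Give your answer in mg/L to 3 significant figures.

1.03 mg/L

After input A: C = (32.9·0.27 + 0.17·6) / 33.07 = 0.2995 mg/L.
After input B: C = (33.07·0.2995 + 1.05·24) / 34.12 = 1.029 mg/L.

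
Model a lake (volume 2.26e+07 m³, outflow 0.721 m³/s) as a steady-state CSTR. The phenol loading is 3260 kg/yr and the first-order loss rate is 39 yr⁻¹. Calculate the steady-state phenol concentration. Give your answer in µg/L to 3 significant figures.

Outflow Q = 0.721 m³/s × 3.156e+07 s/yr = 2.275e+07 m³/yr.
Steady-state CSTR mass balance: W = Q·C + k·V·C, so C = W/(Q + kV).
Q + kV = 2.275e+07 + 39·2.26e+07 = 9.042e+08 m³/yr.
C = 3260/9.042e+08 = 3.606e-06 kg/m³ = 0.003606 mg/L = 3.606 µg/L.

3.61 µg/L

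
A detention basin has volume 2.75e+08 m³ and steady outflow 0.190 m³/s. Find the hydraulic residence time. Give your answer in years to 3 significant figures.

Q = 0.190 m³/s × 3.156e+07 s/yr = 5.996e+06 m³/yr.
Hydraulic residence time τ = V/Q = 2.75e+08/5.996e+06 = 45.86 yr.

45.9 yr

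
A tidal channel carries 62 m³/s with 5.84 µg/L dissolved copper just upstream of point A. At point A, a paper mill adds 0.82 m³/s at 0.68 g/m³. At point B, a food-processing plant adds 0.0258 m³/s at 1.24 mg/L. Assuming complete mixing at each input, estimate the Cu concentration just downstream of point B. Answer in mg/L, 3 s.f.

0.0151 mg/L

5.84 µg/L = 0.00584 mg/L.
After input A: C = (62·0.00584 + 0.82·0.68) / 62.82 = 0.01464 mg/L.
After input B: C = (62.82·0.01464 + 0.0258·1.24) / 62.85 = 0.01514 mg/L.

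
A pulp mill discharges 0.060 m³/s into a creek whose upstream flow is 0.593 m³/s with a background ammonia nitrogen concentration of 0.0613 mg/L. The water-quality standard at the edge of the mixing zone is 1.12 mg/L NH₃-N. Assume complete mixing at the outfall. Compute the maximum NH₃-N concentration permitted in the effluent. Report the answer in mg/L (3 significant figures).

11.6 mg/L

Mass balance: 1.12·0.653 = 0.06·Cₑ + 0.593·0.0613.
Cₑ = (0.7314 − 0.03635) / 0.06 = 11.58 mg/L.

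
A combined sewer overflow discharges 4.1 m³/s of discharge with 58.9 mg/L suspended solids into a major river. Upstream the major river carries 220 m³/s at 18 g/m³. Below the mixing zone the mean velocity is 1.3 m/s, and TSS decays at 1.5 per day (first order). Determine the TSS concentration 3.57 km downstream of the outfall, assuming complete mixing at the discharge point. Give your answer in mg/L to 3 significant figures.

17.9 mg/L

After complete mixing, C₀ = (4.1·58.9 + 220·18) / 224.1 = 18.75 mg/L.
Travel time t = 3570 m / 1.3 m/s = 2746 s = 0.03178 d.
C = 18.75·exp(−1.5·0.03178) = 18.75·0.9534 = 17.88 mg/L.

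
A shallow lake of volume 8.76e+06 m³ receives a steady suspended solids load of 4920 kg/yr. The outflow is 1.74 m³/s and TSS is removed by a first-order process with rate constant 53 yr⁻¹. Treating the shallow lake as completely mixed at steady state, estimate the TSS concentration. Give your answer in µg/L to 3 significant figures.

9.48 µg/L

Outflow Q = 1.74 m³/s × 3.156e+07 s/yr = 5.491e+07 m³/yr.
Steady-state CSTR mass balance: W = Q·C + k·V·C, so C = W/(Q + kV).
Q + kV = 5.491e+07 + 53·8.76e+06 = 5.192e+08 m³/yr.
C = 4920/5.192e+08 = 9.476e-06 kg/m³ = 0.009476 mg/L = 9.476 µg/L.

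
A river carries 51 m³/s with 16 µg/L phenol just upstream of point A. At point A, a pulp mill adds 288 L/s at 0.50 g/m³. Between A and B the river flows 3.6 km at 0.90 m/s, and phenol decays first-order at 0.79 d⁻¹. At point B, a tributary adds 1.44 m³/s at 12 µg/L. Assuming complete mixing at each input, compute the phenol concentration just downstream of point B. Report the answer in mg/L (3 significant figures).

16 µg/L = 0.016 mg/L.
288 L/s = 0.288 m³/s.
After input A: C = (51·0.016 + 0.288·0.5) / 51.29 = 0.01872 mg/L.
Over the 3.6 km reach to input B (t = 4000 s = 0.0463 d), decay gives C = 0.01872·exp(−0.79·0.0463) = 0.01805 mg/L.
12 µg/L = 0.012 mg/L.
After input B: C = (51.29·0.01805 + 1.44·0.012) / 52.73 = 0.01788 mg/L.

0.0179 mg/L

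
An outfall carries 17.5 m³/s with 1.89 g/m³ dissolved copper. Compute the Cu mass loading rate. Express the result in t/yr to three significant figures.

1040 t/yr

Mass flux = Q·C = 17.5 m³/s × 1.89 g/m³ = 33.07 g/s.
= 33.07 g/s × 31.56 = 1044 t/yr.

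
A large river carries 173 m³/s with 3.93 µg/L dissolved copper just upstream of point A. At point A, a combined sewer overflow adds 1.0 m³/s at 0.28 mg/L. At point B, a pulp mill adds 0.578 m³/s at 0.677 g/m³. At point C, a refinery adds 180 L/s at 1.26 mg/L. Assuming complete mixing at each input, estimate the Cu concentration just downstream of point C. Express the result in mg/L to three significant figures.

3.93 µg/L = 0.00393 mg/L.
After input A: C = (173·0.00393 + 1·0.28) / 174 = 0.005517 mg/L.
After input B: C = (174·0.005517 + 0.578·0.677) / 174.6 = 0.00774 mg/L.
180 L/s = 0.18 m³/s.
After input C: C = (174.6·0.00774 + 0.18·1.26) / 174.8 = 0.00903 mg/L.

0.00903 mg/L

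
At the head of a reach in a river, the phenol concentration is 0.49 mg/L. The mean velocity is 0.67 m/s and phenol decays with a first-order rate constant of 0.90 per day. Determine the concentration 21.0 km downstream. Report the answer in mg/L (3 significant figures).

Travel time t = 21.0 km / 0.67 m/s = 2.1e+04/0.67 = 3.134e+04 s = 0.3628 d.
First-order decay: C = 0.49·exp(−0.90·0.3628) = 0.49·0.7214 = 0.3535 mg/L.

0.354 mg/L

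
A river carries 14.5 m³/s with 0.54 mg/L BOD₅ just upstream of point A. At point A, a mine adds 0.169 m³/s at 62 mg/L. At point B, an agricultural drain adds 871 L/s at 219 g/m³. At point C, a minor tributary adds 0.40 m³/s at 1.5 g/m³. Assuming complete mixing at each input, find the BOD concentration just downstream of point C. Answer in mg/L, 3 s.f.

13.2 mg/L

After input A: C = (14.5·0.54 + 0.169·62) / 14.67 = 1.248 mg/L.
871 L/s = 0.871 m³/s.
After input B: C = (14.67·1.248 + 0.871·219) / 15.54 = 13.45 mg/L.
After input C: C = (15.54·13.45 + 0.4·1.5) / 15.94 = 13.15 mg/L.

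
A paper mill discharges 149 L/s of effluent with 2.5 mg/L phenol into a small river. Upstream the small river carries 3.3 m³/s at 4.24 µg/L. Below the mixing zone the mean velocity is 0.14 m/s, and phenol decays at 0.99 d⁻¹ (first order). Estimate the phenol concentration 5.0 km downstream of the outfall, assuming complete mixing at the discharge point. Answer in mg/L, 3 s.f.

149 L/s = 0.149 m³/s.
4.24 µg/L = 0.00424 mg/L.
After complete mixing, C₀ = (0.149·2.5 + 3.3·0.00424) / 3.449 = 0.1121 mg/L.
Travel time t = 5000 m / 0.14 m/s = 3.571e+04 s = 0.4134 d.
C = 0.1121·exp(−0.99·0.4134) = 0.1121·0.6642 = 0.07443 mg/L.

0.0744 mg/L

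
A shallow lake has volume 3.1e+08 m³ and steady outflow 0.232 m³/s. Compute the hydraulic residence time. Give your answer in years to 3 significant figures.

42.3 yr

Q = 0.232 m³/s × 3.156e+07 s/yr = 7.321e+06 m³/yr.
Hydraulic residence time τ = V/Q = 3.1e+08/7.321e+06 = 42.34 yr.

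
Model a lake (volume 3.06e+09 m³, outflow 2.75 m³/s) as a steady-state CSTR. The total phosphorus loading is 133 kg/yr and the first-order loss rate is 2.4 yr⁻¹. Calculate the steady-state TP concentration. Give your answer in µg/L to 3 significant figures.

Outflow Q = 2.75 m³/s × 3.156e+07 s/yr = 8.678e+07 m³/yr.
Steady-state CSTR mass balance: W = Q·C + k·V·C, so C = W/(Q + kV).
Q + kV = 8.678e+07 + 2.4·3.06e+09 = 7.431e+09 m³/yr.
C = 133/7.431e+09 = 1.79e-08 kg/m³ = 1.79e-05 mg/L = 0.0179 µg/L.

0.0179 µg/L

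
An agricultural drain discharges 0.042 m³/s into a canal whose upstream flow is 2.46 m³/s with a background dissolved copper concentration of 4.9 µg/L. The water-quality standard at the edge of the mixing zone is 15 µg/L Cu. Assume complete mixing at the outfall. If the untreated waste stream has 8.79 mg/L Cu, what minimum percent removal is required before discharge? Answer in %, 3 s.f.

93.1 %

4.9 µg/L = 0.0049 mg/L.
15 µg/L = 0.015 mg/L.
Mass balance: 0.015·2.502 = 0.042·Cₑ + 2.46·0.0049.
Cₑ = (0.03753 − 0.01205) / 0.042 = 0.6066 mg/L.
Required removal = 1 − 0.6066/8.79 = 93.1 %.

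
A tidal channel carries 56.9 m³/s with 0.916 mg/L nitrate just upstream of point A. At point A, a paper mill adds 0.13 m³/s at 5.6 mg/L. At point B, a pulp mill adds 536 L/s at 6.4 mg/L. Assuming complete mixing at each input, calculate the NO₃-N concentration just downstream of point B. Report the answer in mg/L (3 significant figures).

After input A: C = (56.9·0.916 + 0.13·5.6) / 57.03 = 0.9267 mg/L.
536 L/s = 0.536 m³/s.
After input B: C = (57.03·0.9267 + 0.536·6.4) / 57.57 = 0.9776 mg/L.

0.978 mg/L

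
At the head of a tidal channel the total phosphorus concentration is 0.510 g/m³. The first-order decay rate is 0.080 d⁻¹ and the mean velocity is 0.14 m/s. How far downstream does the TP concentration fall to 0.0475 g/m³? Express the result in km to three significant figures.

359 km

From C = C₀·e^(−kt), t = ln(C₀/C)/k = ln(0.510/0.0475)/0.080 = 2.374/0.080 = 29.67 d.
Distance = v·t = 0.14 m/s × 2.564e+06 s = 3.589e+05 m = 358.9 km.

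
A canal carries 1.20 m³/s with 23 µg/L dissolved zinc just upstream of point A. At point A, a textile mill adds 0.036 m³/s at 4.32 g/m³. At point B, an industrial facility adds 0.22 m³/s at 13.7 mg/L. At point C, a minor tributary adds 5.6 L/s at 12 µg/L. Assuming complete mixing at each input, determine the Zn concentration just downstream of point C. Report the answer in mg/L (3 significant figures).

2.19 mg/L

23 µg/L = 0.023 mg/L.
After input A: C = (1.2·0.023 + 0.036·4.32) / 1.236 = 0.1482 mg/L.
After input B: C = (1.236·0.1482 + 0.22·13.7) / 1.456 = 2.196 mg/L.
5.6 L/s = 0.0056 m³/s.
12 µg/L = 0.012 mg/L.
After input C: C = (1.456·2.196 + 0.0056·0.012) / 1.462 = 2.187 mg/L.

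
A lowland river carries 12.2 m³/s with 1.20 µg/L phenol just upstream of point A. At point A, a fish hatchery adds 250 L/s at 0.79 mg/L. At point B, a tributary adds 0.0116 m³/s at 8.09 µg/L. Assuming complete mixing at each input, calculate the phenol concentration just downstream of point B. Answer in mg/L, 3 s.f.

1.20 µg/L = 0.0012 mg/L.
250 L/s = 0.25 m³/s.
After input A: C = (12.2·0.0012 + 0.25·0.79) / 12.45 = 0.01704 mg/L.
8.09 µg/L = 0.00809 mg/L.
After input B: C = (12.45·0.01704 + 0.0116·0.00809) / 12.46 = 0.01703 mg/L.

0.0170 mg/L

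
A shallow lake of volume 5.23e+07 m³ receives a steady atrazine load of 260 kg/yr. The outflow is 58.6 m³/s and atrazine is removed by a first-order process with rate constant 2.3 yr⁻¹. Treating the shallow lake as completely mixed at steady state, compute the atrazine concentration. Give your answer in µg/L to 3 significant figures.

Outflow Q = 58.6 m³/s × 3.156e+07 s/yr = 1.849e+09 m³/yr.
Steady-state CSTR mass balance: W = Q·C + k·V·C, so C = W/(Q + kV).
Q + kV = 1.849e+09 + 2.3·5.23e+07 = 1.97e+09 m³/yr.
C = 260/1.97e+09 = 1.32e-07 kg/m³ = 0.000132 mg/L = 0.132 µg/L.

0.132 µg/L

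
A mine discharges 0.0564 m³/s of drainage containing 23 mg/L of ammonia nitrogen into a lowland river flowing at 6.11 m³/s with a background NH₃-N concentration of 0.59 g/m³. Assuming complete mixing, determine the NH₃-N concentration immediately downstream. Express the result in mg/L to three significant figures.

Flow-weighted mixing gives C = (0.0564·23 + 6.11·0.59) / (0.0564 + 6.11) = 4.902/6.166 = 0.795 mg/L.

0.795 mg/L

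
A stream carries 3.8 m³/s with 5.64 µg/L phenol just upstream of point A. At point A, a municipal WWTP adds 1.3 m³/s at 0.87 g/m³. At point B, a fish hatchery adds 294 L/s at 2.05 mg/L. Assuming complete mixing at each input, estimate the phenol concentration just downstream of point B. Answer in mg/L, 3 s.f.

0.325 mg/L

5.64 µg/L = 0.00564 mg/L.
After input A: C = (3.8·0.00564 + 1.3·0.87) / 5.1 = 0.226 mg/L.
294 L/s = 0.294 m³/s.
After input B: C = (5.1·0.226 + 0.294·2.05) / 5.394 = 0.3254 mg/L.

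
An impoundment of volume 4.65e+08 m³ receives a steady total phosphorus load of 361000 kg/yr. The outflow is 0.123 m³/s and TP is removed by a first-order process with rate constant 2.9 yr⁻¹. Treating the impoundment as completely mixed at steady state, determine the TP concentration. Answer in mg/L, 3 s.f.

0.267 mg/L

Outflow Q = 0.123 m³/s × 3.156e+07 s/yr = 3.882e+06 m³/yr.
Steady-state CSTR mass balance: W = Q·C + k·V·C, so C = W/(Q + kV).
Q + kV = 3.882e+06 + 2.9·4.65e+08 = 1.352e+09 m³/yr.
C = 361000/1.352e+09 = 0.0002669 kg/m³ = 0.2669 mg/L.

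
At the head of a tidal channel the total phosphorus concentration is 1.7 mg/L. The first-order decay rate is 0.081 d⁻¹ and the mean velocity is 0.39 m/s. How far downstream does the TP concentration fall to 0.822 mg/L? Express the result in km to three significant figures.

From C = C₀·e^(−kt), t = ln(C₀/C)/k = ln(1.7/0.822)/0.081 = 0.7266/0.081 = 8.971 d.
Distance = v·t = 0.39 m/s × 7.751e+05 s = 3.023e+05 m = 302.3 km.

302 km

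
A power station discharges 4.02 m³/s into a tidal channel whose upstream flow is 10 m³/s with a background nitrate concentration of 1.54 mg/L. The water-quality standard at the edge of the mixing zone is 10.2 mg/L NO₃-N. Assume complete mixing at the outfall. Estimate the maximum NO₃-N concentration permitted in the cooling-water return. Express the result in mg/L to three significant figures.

Mass balance: 10.2·14.02 = 4.02·Cₑ + 10·1.54.
Cₑ = (143 − 15.4) / 4.02 = 31.74 mg/L.

31.7 mg/L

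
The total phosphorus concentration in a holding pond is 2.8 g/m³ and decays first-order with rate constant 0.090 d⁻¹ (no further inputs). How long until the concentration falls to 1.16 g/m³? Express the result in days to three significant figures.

t = ln(C₀/C)/k = ln(2.8/1.16)/0.090 = 0.8812/0.090 = 9.791 d.

9.79 d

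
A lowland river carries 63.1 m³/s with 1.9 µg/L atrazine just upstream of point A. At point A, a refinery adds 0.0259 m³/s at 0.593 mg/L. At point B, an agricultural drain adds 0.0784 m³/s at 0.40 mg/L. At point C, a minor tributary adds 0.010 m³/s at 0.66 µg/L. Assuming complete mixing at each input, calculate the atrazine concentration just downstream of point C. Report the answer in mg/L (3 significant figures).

0.00264 mg/L

1.9 µg/L = 0.0019 mg/L.
After input A: C = (63.1·0.0019 + 0.0259·0.593) / 63.13 = 0.002143 mg/L.
After input B: C = (63.13·0.002143 + 0.0784·0.4) / 63.2 = 0.002636 mg/L.
0.66 µg/L = 0.00066 mg/L.
After input C: C = (63.2·0.002636 + 0.01·0.00066) / 63.21 = 0.002636 mg/L.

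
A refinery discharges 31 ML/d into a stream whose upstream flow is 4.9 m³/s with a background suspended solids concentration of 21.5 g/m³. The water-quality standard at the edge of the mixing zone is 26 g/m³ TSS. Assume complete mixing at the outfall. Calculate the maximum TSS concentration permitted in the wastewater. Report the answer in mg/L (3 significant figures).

87.5 mg/L

31 ML/d = 0.3588 m³/s.
Mass balance: 26·5.259 = 0.3588·Cₑ + 4.9·21.5.
Cₑ = (136.7 − 105.4) / 0.3588 = 87.46 mg/L.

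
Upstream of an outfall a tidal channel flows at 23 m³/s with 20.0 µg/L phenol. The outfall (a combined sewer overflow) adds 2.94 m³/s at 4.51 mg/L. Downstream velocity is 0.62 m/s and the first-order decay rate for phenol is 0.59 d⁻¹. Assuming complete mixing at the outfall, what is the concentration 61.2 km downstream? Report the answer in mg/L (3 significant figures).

0.270 mg/L

20.0 µg/L = 0.02 mg/L.
After complete mixing, C₀ = (2.94·4.51 + 23·0.02) / 25.94 = 0.5289 mg/L.
Travel time t = 6.12e+04 m / 0.62 m/s = 9.871e+04 s = 1.142 d.
C = 0.5289·exp(−0.59·1.142) = 0.5289·0.5096 = 0.2695 mg/L.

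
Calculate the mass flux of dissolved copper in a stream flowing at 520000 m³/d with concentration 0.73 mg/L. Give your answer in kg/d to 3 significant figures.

380 kg/d

520000 m³/d = 6.019 m³/s.
Mass flux = Q·C = 6.019 m³/s × 0.73 g/m³ = 4.394 g/s.
= 4.394 g/s × 86.4 = 379.6 kg/d.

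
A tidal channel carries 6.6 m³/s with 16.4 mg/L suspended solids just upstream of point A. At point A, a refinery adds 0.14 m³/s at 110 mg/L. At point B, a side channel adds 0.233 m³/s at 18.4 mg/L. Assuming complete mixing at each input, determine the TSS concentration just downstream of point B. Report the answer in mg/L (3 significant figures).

After input A: C = (6.6·16.4 + 0.14·110) / 6.74 = 18.34 mg/L.
After input B: C = (6.74·18.34 + 0.233·18.4) / 6.973 = 18.35 mg/L.

18.3 mg/L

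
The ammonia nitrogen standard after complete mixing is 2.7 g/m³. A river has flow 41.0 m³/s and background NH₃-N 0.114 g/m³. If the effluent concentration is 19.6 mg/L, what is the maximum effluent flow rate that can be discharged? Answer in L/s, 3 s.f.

6270 L/s

Mass balance at complete mixing: C_std·(Q_w + Q_r) = Q_w·C_e + Q_r·C_b.
Rearranging, Q_w = Q_r·(C_std − C_b)/(C_e − C_std) = 41.0·(2.7 − 0.114) / (19.6 − 2.7) = 6.274 m³/s.
= 6274 L/s.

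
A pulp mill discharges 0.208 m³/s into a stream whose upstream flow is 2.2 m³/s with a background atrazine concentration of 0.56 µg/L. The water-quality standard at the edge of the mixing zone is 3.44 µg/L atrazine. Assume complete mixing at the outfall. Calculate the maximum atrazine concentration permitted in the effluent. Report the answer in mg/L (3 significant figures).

0.56 µg/L = 0.00056 mg/L.
3.44 µg/L = 0.00344 mg/L.
Mass balance: 0.00344·2.408 = 0.208·Cₑ + 2.2·0.00056.
Cₑ = (0.008284 − 0.001232) / 0.208 = 0.0339 mg/L.

0.0339 mg/L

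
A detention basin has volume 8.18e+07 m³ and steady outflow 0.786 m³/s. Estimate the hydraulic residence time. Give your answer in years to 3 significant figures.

3.30 yr

Q = 0.786 m³/s × 3.156e+07 s/yr = 2.48e+07 m³/yr.
Hydraulic residence time τ = V/Q = 8.18e+07/2.48e+07 = 3.298 yr.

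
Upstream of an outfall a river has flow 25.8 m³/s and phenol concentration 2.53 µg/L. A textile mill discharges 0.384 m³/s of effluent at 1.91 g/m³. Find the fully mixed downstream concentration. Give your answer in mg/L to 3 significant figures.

0.0305 mg/L

2.53 µg/L = 0.00253 mg/L.
Flow-weighted mixing gives C = (0.384·1.91 + 25.8·0.00253) / (0.384 + 25.8) = 0.7987/26.18 = 0.0305 mg/L.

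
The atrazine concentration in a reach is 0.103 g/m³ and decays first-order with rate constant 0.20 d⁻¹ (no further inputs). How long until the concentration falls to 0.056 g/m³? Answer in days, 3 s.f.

t = ln(C₀/C)/k = ln(0.103/0.056)/0.20 = 0.6094/0.20 = 3.047 d.

3.05 d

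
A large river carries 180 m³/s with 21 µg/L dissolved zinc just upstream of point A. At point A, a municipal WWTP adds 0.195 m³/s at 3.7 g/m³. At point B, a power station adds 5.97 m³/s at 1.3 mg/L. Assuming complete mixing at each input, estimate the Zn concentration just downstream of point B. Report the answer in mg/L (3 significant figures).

0.0659 mg/L

21 µg/L = 0.021 mg/L.
After input A: C = (180·0.021 + 0.195·3.7) / 180.2 = 0.02498 mg/L.
After input B: C = (180.2·0.02498 + 5.97·1.3) / 186.2 = 0.06587 mg/L.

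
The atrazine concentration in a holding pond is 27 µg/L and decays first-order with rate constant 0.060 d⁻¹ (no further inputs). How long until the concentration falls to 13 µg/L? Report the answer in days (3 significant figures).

t = ln(C₀/C)/k = ln(27/13)/0.060 = 0.7309/0.060 = 12.18 d.

12.2 d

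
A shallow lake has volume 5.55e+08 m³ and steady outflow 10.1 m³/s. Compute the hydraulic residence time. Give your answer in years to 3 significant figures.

1.74 yr

Q = 10.1 m³/s × 3.156e+07 s/yr = 3.187e+08 m³/yr.
Hydraulic residence time τ = V/Q = 5.55e+08/3.187e+08 = 1.741 yr.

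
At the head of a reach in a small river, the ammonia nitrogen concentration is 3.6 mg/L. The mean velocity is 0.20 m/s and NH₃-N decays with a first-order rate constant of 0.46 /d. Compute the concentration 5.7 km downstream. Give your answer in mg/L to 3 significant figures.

3.09 mg/L

Travel time t = 5.7 km / 0.20 m/s = 5700/0.20 = 2.85e+04 s = 0.3299 d.
First-order decay: C = 3.6·exp(−0.46·0.3299) = 3.6·0.8592 = 3.093 mg/L.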